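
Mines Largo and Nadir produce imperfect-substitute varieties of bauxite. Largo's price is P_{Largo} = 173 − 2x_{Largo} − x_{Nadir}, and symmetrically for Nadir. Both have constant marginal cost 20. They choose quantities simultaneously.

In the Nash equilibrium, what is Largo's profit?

1872.72

Mine Largo's profit: π = x_{Largo}(173 − 2x_{Largo} − x_{Nadir}) − 20x_{Largo}.
∂π/∂x_{Largo} = 153 − 4x_{Largo} − x_{Nadir} = 0 ⇒ x_{Largo} = 38.25 − 0.25x_{Nadir}.
By symmetry x_{Nadir} = x_{Largo}; substituting into the reaction function, 1.25x_{Largo} = 38.25 and x_{Largo} = 30.6.
P_{Largo} = 173 − 2·30.6 − 30.6 = 81.2.
Profit = (81.2 − 20)·30.6 = 1872.72.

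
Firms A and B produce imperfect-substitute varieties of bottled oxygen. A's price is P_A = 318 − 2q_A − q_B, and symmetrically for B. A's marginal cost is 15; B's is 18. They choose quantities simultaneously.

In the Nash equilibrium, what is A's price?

Firm A's profit: π = q_A(318 − 2q_A − q_B) − 15q_A.
∂π/∂q_A = 303 − 4q_A − q_B = 0 ⇒ q_A = 75.75 − 0.25q_B.
Similarly q_B = 75 − 0.25q_A.
Solving the two reaction functions simultaneously: (1 − (−0.25)(−0.25))q_A = 75.75 − 0.25·75, so 0.9375q_A = 57 and q_A = 60.8.
Then q_B = 75 − 0.25·60.8 = 59.8.
P_A = 318 − 2·60.8 − 59.8 = 136.6.

136.6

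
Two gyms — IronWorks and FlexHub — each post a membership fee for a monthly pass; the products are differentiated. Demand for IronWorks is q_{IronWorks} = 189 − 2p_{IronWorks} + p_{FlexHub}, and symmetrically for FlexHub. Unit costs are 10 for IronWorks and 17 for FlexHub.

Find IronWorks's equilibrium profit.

IronWorks's profit: π = (p_{IronWorks} − 10)(189 − 2p_{IronWorks} + p_{FlexHub}).
∂π/∂p_{IronWorks} = 209 − 4p_{IronWorks} + p_{FlexHub} = 0 ⇒ p_{IronWorks} = 52.25 + 0.25p_{FlexHub}.
Similarly p_{FlexHub} = 55.75 + 0.25p_{IronWorks}.
Plugging p_{FlexHub} into IronWorks's best response: p_{IronWorks} = 52.25 + 0.25(55.75 + 0.25p_{IronWorks}) ⇒ 0.9375p_{IronWorks} = 66.1875, so p_{IronWorks} = 70.6.
Then p_{FlexHub} = 55.75 + 0.25·70.6 = 73.4.
q_{IronWorks} = 189 − 2·70.6 + 73.4 = 121.2.
Profit = (70.6 − 10)·121.2 = 7344.72.

7344.72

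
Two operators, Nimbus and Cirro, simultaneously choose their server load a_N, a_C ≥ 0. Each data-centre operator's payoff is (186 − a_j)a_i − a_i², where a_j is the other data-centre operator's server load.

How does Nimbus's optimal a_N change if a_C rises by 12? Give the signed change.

-6

Nimbus's payoff is (186 − a_C)a_N − a_N².
∂π/∂a_N = 186 − a_C − 2a_N = 0, so a_N = 93 − 0.5a_C.
The reaction-function slope is −0.5, so a 12-unit rise in a_C moves a_N by −0.5 × 12 = −6. Nimbus's best response falls — the actions are strategic substitutes.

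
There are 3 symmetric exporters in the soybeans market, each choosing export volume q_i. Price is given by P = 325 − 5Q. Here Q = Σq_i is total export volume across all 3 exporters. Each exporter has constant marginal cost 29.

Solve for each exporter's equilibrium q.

A representative exporter's profit is π_i = q_i(325 − 5Q) − 29q_i, with Q = q_i + Σ_{j≠i} q_j.
First-order condition: 296 − 10q_i − 5Σ_{j≠i} q_j = 0.
With identical exporters, set every q_j = q: then 296 − 10q − 10q = 0, i.e. q = 296/20 = 14.8.

14.8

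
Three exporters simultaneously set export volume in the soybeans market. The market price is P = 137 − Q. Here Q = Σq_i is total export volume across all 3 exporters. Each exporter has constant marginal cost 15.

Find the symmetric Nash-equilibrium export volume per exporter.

A representative exporter's profit is π_i = q_i(137 − Q) − 15q_i, with Q = q_i + Σ_{j≠i} q_j.
First-order condition: 122 − 2q_i − Σ_{j≠i} q_j = 0.
With identical exporters, set every q_j = q: then 122 − 2q − 2q = 0, i.e. q = 122/4 = 30.5.

30.5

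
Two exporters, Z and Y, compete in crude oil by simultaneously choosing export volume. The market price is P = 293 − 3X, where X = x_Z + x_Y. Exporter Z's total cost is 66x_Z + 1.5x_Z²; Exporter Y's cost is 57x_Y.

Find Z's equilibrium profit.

Exporter Z's profit: π = x_Z(293 − 3(x_Z + x_Y)) − 66x_Z − 1.5x_Z².
∂π/∂x_Z = 227 − 9x_Z − 3x_Y = 0, so x_Z = 227/9 − (1/3)x_Y.
For Y: ∂π/∂x_Y = 236 − 6x_Y − 3x_Z = 0 ⇒ x_Y = 118/3 − 0.5x_Z.
Substituting the second reaction function into the first: x_Z = 227/9 − (1/3)(118/3 − 0.5x_Z), which gives (5/6)x_Z = 109/9 ⇒ x_Z = 218/15.
Then x_Y = 118/3 − 0.5·(218/15) = 481/15.
Price P = 293 − 3·46.6 = 153.2.
Z's profit: (153.2 − 66)·(218/15) − 1.5(218/15)² = 950.48.

950.48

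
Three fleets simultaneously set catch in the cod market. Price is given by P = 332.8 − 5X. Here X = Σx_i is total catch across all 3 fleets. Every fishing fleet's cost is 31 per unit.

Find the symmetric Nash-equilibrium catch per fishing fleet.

15.09

A representative fishing fleet's profit is π_i = x_i(332.8 − 5X) − 31x_i, with X = x_i + Σ_{j≠i} x_j.
First-order condition: 301.8 − 10x_i − 5Σ_{j≠i} x_j = 0.
Imposing symmetry (x_j = x for all j) turns Σ_{j≠i} x_j into 2x, so 301.8 = 20x and x = 15.09.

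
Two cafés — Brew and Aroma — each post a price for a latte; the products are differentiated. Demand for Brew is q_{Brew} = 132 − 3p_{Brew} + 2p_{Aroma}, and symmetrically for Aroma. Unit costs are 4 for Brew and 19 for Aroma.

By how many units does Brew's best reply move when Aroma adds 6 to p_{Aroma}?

2

Brew's profit: π = (p_{Brew} − 4)(132 − 3p_{Brew} + 2p_{Aroma}).
∂π/∂p_{Brew} = 144 − 6p_{Brew} + 2p_{Aroma} = 0 ⇒ p_{Brew} = 24 + (1/3)p_{Aroma}.
The reaction-function slope is 1/3, so a 6-unit rise in p_{Aroma} moves p_{Brew} by 1/3 × 6 = 2. Brew's best response rises — the actions are strategic complements.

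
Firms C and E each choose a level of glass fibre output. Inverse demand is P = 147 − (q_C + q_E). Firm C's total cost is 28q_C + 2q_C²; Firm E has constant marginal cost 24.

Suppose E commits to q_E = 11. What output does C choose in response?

18

Firm C's profit: π = q_C(147 − (q_C + q_E)) − 28q_C − 2q_C².
∂π/∂q_C = 119 − 6q_C − q_E = 0, so q_C = 119/6 − (1/6)q_E.
At q_E = 11: q_C = 119/6 − (1/6)·11 = 18.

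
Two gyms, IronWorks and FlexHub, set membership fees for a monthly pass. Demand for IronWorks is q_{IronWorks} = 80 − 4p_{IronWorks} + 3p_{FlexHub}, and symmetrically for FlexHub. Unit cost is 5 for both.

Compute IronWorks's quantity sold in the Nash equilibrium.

IronWorks's profit: π = (p_{IronWorks} − 5)(80 − 4p_{IronWorks} + 3p_{FlexHub}).
∂π/∂p_{IronWorks} = 100 − 8p_{IronWorks} + 3p_{FlexHub} = 0 ⇒ p_{IronWorks} = 12.5 + 0.375p_{FlexHub}.
By symmetry p_{FlexHub} = p_{IronWorks}; substituting into the reaction function, 0.625p_{IronWorks} = 12.5 and p_{IronWorks} = 20.
q_{IronWorks} = 80 − 4·20 + 3·20 = 60.

60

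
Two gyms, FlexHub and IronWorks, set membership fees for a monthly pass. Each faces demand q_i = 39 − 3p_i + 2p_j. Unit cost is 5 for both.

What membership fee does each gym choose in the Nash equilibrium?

13.5

FlexHub's profit: π = (p_{FlexHub} − 5)(39 − 3p_{FlexHub} + 2p_{IronWorks}).
∂π/∂p_{FlexHub} = 54 − 6p_{FlexHub} + 2p_{IronWorks} = 0 ⇒ p_{FlexHub} = 9 + (1/3)p_{IronWorks}.
The game is symmetric, so in equilibrium p_{IronWorks} = p_{FlexHub}: the reaction function gives (2/3)p_{FlexHub} = 9, hence p_{FlexHub} = 13.5.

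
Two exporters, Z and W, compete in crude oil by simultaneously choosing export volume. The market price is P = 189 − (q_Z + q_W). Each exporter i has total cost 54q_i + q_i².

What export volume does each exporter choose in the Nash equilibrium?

27

Exporter Z's profit: π = q_Z(189 − (q_Z + q_W)) − 54q_Z − q_Z².
∂π/∂q_Z = 135 − 4q_Z − q_W = 0, so q_Z = 33.75 − 0.25q_W.
By symmetry q_W = q_Z; substituting into the reaction function, 1.25q_Z = 33.75 and q_Z = 27.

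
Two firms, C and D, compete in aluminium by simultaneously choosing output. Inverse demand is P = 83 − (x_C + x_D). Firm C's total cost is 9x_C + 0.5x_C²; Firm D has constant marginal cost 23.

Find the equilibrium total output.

38.8

Firm C's profit: π = x_C(83 − (x_C + x_D)) − 9x_C − 0.5x_C².
∂π/∂x_C = 74 − 3x_C − x_D = 0, so x_C = 74/3 − (1/3)x_D.
For D: ∂π/∂x_D = 60 − 2x_D − x_C = 0 ⇒ x_D = 30 − 0.5x_C.
Substituting the second reaction function into the first: x_C = 74/3 − (1/3)(30 − 0.5x_C), which gives (5/6)x_C = 44/3 ⇒ x_C = 17.6.
Then x_D = 30 − 0.5·17.6 = 21.2.
Total output: 17.6 + 21.2 = 38.8.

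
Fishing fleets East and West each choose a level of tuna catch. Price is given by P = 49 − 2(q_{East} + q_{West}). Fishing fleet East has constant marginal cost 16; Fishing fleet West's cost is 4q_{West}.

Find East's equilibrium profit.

24.5

Fishing fleet East's profit: π = q_{East}(49 − 2(q_{East} + q_{West})) − 16q_{East}.
∂π/∂q_{East} = 33 − 4q_{East} − 2q_{West} = 0, so q_{East} = 8.25 − 0.5q_{West}.
By the same steps for West: q_{West} = 11.25 − 0.5q_{East}.
Solving the two reaction functions simultaneously: (1 − (−0.5)(−0.5))q_{East} = 8.25 − 0.5·11.25, so 0.75q_{East} = 2.625 and q_{East} = 3.5.
Then q_{West} = 11.25 − 0.5·3.5 = 9.5.
Price P = 49 − 2·13 = 23.
East's profit: (23 − 16)·3.5 = 24.5.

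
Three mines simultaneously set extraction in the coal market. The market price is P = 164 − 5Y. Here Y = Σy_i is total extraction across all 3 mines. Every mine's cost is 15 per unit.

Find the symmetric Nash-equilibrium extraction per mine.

A representative mine's profit is π_i = y_i(164 − 5Y) − 15y_i, with Y = y_i + Σ_{j≠i} y_j.
First-order condition: 149 − 10y_i − 5Σ_{j≠i} y_j = 0.
Imposing symmetry (y_j = y for all j) turns Σ_{j≠i} y_j into 2y, so 149 = 20y and y = 7.45.

7.45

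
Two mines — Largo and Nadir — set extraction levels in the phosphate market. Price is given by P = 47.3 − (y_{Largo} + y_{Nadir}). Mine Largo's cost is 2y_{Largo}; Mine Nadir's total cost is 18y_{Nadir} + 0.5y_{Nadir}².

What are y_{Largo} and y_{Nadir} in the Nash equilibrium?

21.32, 2.66

Mine Largo's profit: π = y_{Largo}(47.3 − (y_{Largo} + y_{Nadir})) − 2y_{Largo}.
∂π/∂y_{Largo} = 45.3 − 2y_{Largo} − y_{Nadir} = 0, so y_{Largo} = 22.65 − 0.5y_{Nadir}.
For Nadir: ∂π/∂y_{Nadir} = 29.3 − 3y_{Nadir} − y_{Largo} = 0 ⇒ y_{Nadir} = 293/30 − (1/3)y_{Largo}.
Plugging y_{Nadir} into Largo's best response: y_{Largo} = 22.65 − 0.5(293/30 − (1/3)y_{Largo}) ⇒ (5/6)y_{Largo} = 533/30, so y_{Largo} = 21.32.
Then y_{Nadir} = 293/30 − (1/3)·21.32 = 2.66.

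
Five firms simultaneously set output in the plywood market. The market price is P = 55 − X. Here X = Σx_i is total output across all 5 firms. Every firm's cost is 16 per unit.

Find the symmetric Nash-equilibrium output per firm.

A representative firm's profit is π_i = x_i(55 − X) − 16x_i, with X = x_i + Σ_{j≠i} x_j.
First-order condition: 39 − 2x_i − Σ_{j≠i} x_j = 0.
Imposing symmetry (x_j = x for all j) turns Σ_{j≠i} x_j into 4x, so 39 = 6x and x = 6.5.

6.5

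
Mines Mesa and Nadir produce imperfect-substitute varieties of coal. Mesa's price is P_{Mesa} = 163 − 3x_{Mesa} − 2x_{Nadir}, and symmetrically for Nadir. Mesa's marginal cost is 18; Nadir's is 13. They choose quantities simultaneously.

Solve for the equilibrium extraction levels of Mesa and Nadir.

Mine Mesa's profit: π = x_{Mesa}(163 − 3x_{Mesa} − 2x_{Nadir}) − 18x_{Mesa}.
∂π/∂x_{Mesa} = 145 − 6x_{Mesa} − 2x_{Nadir} = 0 ⇒ x_{Mesa} = 145/6 − (1/3)x_{Nadir}.
Similarly x_{Nadir} = 25 − (1/3)x_{Mesa}.
Plugging x_{Nadir} into Mesa's best response: x_{Mesa} = 145/6 − (1/3)(25 − (1/3)x_{Mesa}) ⇒ (8/9)x_{Mesa} = 95/6, so x_{Mesa} = 17.8125.
Then x_{Nadir} = 25 − (1/3)·17.8125 = 19.0625.

17.8125, 19.0625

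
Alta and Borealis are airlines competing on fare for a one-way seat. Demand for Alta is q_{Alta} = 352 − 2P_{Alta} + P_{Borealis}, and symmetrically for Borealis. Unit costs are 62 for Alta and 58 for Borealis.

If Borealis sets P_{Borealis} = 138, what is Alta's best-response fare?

153.5

Alta's profit: π = (P_{Alta} − 62)(352 − 2P_{Alta} + P_{Borealis}).
∂π/∂P_{Alta} = 476 − 4P_{Alta} + P_{Borealis} = 0 ⇒ P_{Alta} = 119 + 0.25P_{Borealis}.
At P_{Borealis} = 138: P_{Alta} = 119 + 0.25·138 = 153.5.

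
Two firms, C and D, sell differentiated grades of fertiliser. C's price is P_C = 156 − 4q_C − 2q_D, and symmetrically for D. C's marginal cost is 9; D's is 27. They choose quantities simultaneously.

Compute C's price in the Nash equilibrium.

Firm C's profit: π = q_C(156 − 4q_C − 2q_D) − 9q_C.
∂π/∂q_C = 147 − 8q_C − 2q_D = 0 ⇒ q_C = 18.375 − 0.25q_D.
Similarly q_D = 16.125 − 0.25q_C.
Plugging q_D into C's best response: q_C = 18.375 − 0.25(16.125 − 0.25q_C) ⇒ 0.9375q_C = 459/32, so q_C = 15.3.
Then q_D = 16.125 − 0.25·15.3 = 12.3.
P_C = 156 − 4·15.3 − 2·12.3 = 70.2.

70.2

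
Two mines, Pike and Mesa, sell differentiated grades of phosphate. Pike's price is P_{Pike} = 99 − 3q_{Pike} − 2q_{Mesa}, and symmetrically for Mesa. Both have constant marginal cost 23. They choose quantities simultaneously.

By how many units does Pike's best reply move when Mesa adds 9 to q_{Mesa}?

-3

Mine Pike's profit: π = q_{Pike}(99 − 3q_{Pike} − 2q_{Mesa}) − 23q_{Pike}.
∂π/∂q_{Pike} = 76 − 6q_{Pike} − 2q_{Mesa} = 0 ⇒ q_{Pike} = 38/3 − (1/3)q_{Mesa}.
The reaction-function slope is −1/3, so a 9-unit rise in q_{Mesa} moves q_{Pike} by −1/3 × 9 = −3. Pike's best response falls — the actions are strategic substitutes.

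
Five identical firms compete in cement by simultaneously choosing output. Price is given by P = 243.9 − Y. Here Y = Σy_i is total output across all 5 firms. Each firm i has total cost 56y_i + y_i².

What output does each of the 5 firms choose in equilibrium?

23.4875

A representative firm's profit is π_i = y_i(243.9 − Y) − 56y_i − y_i², with Y = y_i + Σ_{j≠i} y_j.
First-order condition: 187.9 − 4y_i − Σ_{j≠i} y_j = 0.
With identical firms, set every y_j = y: then 187.9 − 4y − 4y = 0, i.e. y = 187.9/8 = 23.4875.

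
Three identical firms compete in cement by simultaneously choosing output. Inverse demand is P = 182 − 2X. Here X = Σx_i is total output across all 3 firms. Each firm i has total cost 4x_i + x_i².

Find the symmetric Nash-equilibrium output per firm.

A representative firm's profit is π_i = x_i(182 − 2X) − 4x_i − x_i², with X = x_i + Σ_{j≠i} x_j.
First-order condition: 178 − 6x_i − 2Σ_{j≠i} x_j = 0.
Imposing symmetry (x_j = x for all j) turns Σ_{j≠i} x_j into 2x, so 178 = 10x and x = 17.8.

17.8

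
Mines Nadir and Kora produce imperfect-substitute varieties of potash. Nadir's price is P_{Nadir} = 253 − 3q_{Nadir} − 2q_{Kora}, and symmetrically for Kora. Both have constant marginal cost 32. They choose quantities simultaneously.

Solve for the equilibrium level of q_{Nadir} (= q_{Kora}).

27.625

Mine Nadir's profit: π = q_{Nadir}(253 − 3q_{Nadir} − 2q_{Kora}) − 32q_{Nadir}.
∂π/∂q_{Nadir} = 221 − 6q_{Nadir} − 2q_{Kora} = 0 ⇒ q_{Nadir} = 221/6 − (1/3)q_{Kora}.
By symmetry q_{Kora} = q_{Nadir}; substituting into the reaction function, (4/3)q_{Nadir} = 221/6 and q_{Nadir} = 27.625.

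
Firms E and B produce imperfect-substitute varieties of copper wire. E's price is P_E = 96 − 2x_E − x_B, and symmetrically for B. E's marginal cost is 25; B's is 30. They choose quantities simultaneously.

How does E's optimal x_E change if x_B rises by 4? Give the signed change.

-1

Firm E's profit: π = x_E(96 − 2x_E − x_B) − 25x_E.
∂π/∂x_E = 71 − 4x_E − x_B = 0 ⇒ x_E = 17.75 − 0.25x_B.
The reaction-function slope is −0.25, so a 4-unit rise in x_B moves x_E by −0.25 × 4 = −1. E's best response falls — the actions are strategic substitutes.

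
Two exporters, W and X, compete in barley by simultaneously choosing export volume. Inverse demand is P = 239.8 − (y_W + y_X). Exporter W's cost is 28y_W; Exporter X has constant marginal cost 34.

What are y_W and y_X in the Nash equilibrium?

Exporter W's profit: π = y_W(239.8 − (y_W + y_X)) − 28y_W.
∂π/∂y_W = 211.8 − 2y_W − y_X = 0, so y_W = 105.9 − 0.5y_X.
By the same steps for X: y_X = 102.9 − 0.5y_W.
Solving the two reaction functions simultaneously: (1 − (−0.5)(−0.5))y_W = 105.9 − 0.5·102.9, so 0.75y_W = 54.45 and y_W = 72.6.
Then y_X = 102.9 − 0.5·72.6 = 66.6.

72.6, 66.6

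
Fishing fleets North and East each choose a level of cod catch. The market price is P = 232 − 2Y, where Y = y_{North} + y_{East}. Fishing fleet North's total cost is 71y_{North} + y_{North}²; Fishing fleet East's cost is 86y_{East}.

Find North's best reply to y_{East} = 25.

Fishing fleet North's profit: π = y_{North}(232 − 2(y_{North} + y_{East})) − 71y_{North} − y_{North}².
∂π/∂y_{North} = 161 − 6y_{North} − 2y_{East} = 0, so y_{North} = 161/6 − (1/3)y_{East}.
At y_{East} = 25: y_{North} = 161/6 − (1/3)·25 = 18.5.

18.5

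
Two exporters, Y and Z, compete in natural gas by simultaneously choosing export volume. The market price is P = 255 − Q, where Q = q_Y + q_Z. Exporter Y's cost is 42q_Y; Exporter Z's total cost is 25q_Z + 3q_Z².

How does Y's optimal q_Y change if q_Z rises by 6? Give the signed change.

-3

Exporter Y's profit: π = q_Y(255 − (q_Y + q_Z)) − 42q_Y.
∂π/∂q_Y = 213 − 2q_Y − q_Z = 0, so q_Y = 106.5 − 0.5q_Z.
The reaction-function slope is −0.5, so a 6-unit rise in q_Z moves q_Y by −0.5 × 6 = −3. Y's best response falls — the actions are strategic substitutes.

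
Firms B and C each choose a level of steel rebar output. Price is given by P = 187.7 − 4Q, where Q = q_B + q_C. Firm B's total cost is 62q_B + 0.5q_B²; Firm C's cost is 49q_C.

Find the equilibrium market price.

Firm B's profit: π = q_B(187.7 − 4(q_B + q_C)) − 62q_B − 0.5q_B².
∂π/∂q_B = 125.7 − 9q_B − 4q_C = 0, so q_B = 419/30 − (4/9)q_C.
For C: ∂π/∂q_C = 138.7 − 8q_C − 4q_B = 0 ⇒ q_C = 17.3375 − 0.5q_B.
Substituting the second reaction function into the first: q_B = 419/30 − (4/9)(17.3375 − 0.5q_B), which gives (7/9)q_B = 1127/180 ⇒ q_B = 8.05.
Then q_C = 17.3375 − 0.5·8.05 = 13.3125.
Equilibrium price: P = 187.7 − 4·21.3625 = 102.25.

102.25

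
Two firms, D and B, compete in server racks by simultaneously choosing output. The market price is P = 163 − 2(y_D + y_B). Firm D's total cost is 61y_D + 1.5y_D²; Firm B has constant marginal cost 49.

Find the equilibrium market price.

Firm D's profit: π = y_D(163 − 2(y_D + y_B)) − 61y_D − 1.5y_D².
∂π/∂y_D = 102 − 7y_D − 2y_B = 0, so y_D = 102/7 − (2/7)y_B.
For B: ∂π/∂y_B = 114 − 4y_B − 2y_D = 0 ⇒ y_B = 28.5 − 0.5y_D.
Plugging y_B into D's best response: y_D = 102/7 − (2/7)(28.5 − 0.5y_D) ⇒ (6/7)y_D = 45/7, so y_D = 7.5.
Then y_B = 28.5 − 0.5·7.5 = 24.75.
Equilibrium price: P = 163 − 2·32.25 = 98.5.

98.5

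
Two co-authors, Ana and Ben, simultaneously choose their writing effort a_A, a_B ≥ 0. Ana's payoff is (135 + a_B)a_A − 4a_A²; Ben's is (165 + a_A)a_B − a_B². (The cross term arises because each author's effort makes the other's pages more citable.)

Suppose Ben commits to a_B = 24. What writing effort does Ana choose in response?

19.875

Expanding Ana's payoff: 135a_A + a_Ba_A − 4a_A².
∂π/∂a_A = 135 + a_B − 8a_A = 0, so a_A = 16.875 + 0.125a_B.
At a_B = 24: a_A = 16.875 + 0.125·24 = 19.875.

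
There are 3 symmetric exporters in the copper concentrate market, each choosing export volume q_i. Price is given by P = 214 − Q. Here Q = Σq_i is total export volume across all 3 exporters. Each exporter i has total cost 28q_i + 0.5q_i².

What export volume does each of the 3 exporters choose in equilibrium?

37.2

A representative exporter's profit is π_i = q_i(214 − Q) − 28q_i − 0.5q_i², with Q = q_i + Σ_{j≠i} q_j.
First-order condition: 186 − 3q_i − Σ_{j≠i} q_j = 0.
In a symmetric equilibrium every exporter chooses the same q, so Σ_{j≠i} q_j = 2q. The condition becomes 186 − 5q = 0, giving q = 186/5 = 37.2.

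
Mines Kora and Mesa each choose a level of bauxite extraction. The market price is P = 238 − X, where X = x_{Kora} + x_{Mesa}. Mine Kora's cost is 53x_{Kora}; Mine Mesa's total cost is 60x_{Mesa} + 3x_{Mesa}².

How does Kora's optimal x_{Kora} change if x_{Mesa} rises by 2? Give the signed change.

-1

Mine Kora's profit: π = x_{Kora}(238 − (x_{Kora} + x_{Mesa})) − 53x_{Kora}.
∂π/∂x_{Kora} = 185 − 2x_{Kora} − x_{Mesa} = 0, so x_{Kora} = 92.5 − 0.5x_{Mesa}.
The reaction-function slope is −0.5, so a 2-unit rise in x_{Mesa} moves x_{Kora} by −0.5 × 2 = −1. Kora's best response falls — the actions are strategic substitutes.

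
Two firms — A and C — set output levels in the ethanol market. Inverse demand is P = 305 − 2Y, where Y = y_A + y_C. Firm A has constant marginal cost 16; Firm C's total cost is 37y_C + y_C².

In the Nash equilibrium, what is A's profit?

7176.02

Firm A's profit: π = y_A(305 − 2(y_A + y_C)) − 16y_A.
∂π/∂y_A = 289 − 4y_A − 2y_C = 0, so y_A = 72.25 − 0.5y_C.
For C: ∂π/∂y_C = 268 − 6y_C − 2y_A = 0 ⇒ y_C = 134/3 − (1/3)y_A.
Solving the two reaction functions simultaneously: (1 − (−0.5)(−1/3))y_A = 72.25 − 0.5·(134/3), so (5/6)y_A = 599/12 and y_A = 59.9.
Then y_C = 134/3 − (1/3)·59.9 = 24.7.
Price P = 305 − 2·84.6 = 135.8.
A's profit: (135.8 − 16)·59.9 = 7176.02.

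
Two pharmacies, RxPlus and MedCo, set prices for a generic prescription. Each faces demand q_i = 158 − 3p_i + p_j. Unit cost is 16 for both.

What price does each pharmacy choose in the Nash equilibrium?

41.2

RxPlus's profit: π = (p_{RxPlus} − 16)(158 − 3p_{RxPlus} + p_{MedCo}).
∂π/∂p_{RxPlus} = 206 − 6p_{RxPlus} + p_{MedCo} = 0 ⇒ p_{RxPlus} = 103/3 + (1/6)p_{MedCo}.
The game is symmetric, so in equilibrium p_{MedCo} = p_{RxPlus}: the reaction function gives (5/6)p_{RxPlus} = 103/3, hence p_{RxPlus} = 41.2.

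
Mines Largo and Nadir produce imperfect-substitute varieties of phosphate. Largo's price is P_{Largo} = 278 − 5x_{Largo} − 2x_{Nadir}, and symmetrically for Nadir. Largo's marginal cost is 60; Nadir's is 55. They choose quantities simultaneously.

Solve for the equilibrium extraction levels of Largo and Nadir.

Mine Largo's profit: π = x_{Largo}(278 − 5x_{Largo} − 2x_{Nadir}) − 60x_{Largo}.
∂π/∂x_{Largo} = 218 − 10x_{Largo} − 2x_{Nadir} = 0 ⇒ x_{Largo} = 21.8 − 0.2x_{Nadir}.
Similarly x_{Nadir} = 22.3 − 0.2x_{Largo}.
Solving the two reaction functions simultaneously: (1 − (−0.2)(−0.2))x_{Largo} = 21.8 − 0.2·22.3, so 0.96x_{Largo} = 17.34 and x_{Largo} = 18.0625.
Then x_{Nadir} = 22.3 − 0.2·18.0625 = 18.6875.

18.0625, 18.6875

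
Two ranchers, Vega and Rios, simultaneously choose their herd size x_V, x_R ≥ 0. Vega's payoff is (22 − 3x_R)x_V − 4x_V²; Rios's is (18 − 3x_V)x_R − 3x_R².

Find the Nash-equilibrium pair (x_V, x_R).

2, 2

Expanding Vega's payoff: 22x_V − 3x_Rx_V − 4x_V².
∂π/∂x_V = 22 − 3x_R − 8x_V = 0, so x_V = 2.75 − 0.375x_R.
Likewise for Rios: x_R = 3 − 0.5x_V.
Solving the two reaction functions simultaneously: (1 − (−0.375)(−0.5))x_V = 2.75 − 0.375·3, so 0.8125x_V = 1.625 and x_V = 2.
Then x_R = 3 − 0.5·2 = 2.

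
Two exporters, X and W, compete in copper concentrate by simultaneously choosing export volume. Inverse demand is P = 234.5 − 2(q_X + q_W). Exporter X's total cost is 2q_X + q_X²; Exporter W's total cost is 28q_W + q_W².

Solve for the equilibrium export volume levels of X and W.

Exporter X's profit: π = q_X(234.5 − 2(q_X + q_W)) − 2q_X − q_X².
∂π/∂q_X = 232.5 − 6q_X − 2q_W = 0, so q_X = 38.75 − (1/3)q_W.
By the same steps for W: q_W = 413/12 − (1/3)q_X.
Plugging q_W into X's best response: q_X = 38.75 − (1/3)(413/12 − (1/3)q_X) ⇒ (8/9)q_X = 491/18, so q_X = 30.6875.
Then q_W = 413/12 − (1/3)·30.6875 = 24.1875.

30.6875, 24.1875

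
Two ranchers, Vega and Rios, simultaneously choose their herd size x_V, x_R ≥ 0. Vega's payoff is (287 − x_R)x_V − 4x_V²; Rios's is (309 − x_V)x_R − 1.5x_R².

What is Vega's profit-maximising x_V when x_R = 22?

33.125

Expanding Vega's payoff: 287x_V − x_Rx_V − 4x_V².
∂π/∂x_V = 287 − x_R − 8x_V = 0, so x_V = 35.875 − 0.125x_R.
At x_R = 22: x_V = 35.875 − 0.125·22 = 33.125.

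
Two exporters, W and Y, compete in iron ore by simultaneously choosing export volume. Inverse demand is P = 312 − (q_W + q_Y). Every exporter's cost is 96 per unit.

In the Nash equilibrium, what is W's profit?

Exporter W's profit: π = q_W(312 − (q_W + q_Y)) − 96q_W.
∂π/∂q_W = 216 − 2q_W − q_Y = 0, so q_W = 108 − 0.5q_Y.
The game is symmetric, so in equilibrium q_Y = q_W: the reaction function gives 1.5q_W = 108, hence q_W = 72.
Price P = 312 − 144 = 168.
W's profit: (168 − 96)·72 = 5184.

5184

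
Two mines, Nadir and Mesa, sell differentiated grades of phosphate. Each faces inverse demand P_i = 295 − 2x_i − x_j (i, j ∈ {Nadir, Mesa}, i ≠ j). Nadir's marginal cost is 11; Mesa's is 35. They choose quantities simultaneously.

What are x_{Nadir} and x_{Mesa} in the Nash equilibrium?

58.4, 50.4

Mine Nadir's profit: π = x_{Nadir}(295 − 2x_{Nadir} − x_{Mesa}) − 11x_{Nadir}.
∂π/∂x_{Nadir} = 284 − 4x_{Nadir} − x_{Mesa} = 0 ⇒ x_{Nadir} = 71 − 0.25x_{Mesa}.
Similarly x_{Mesa} = 65 − 0.25x_{Nadir}.
Substituting the second reaction function into the first: x_{Nadir} = 71 − 0.25(65 − 0.25x_{Nadir}), which gives 0.9375x_{Nadir} = 54.75 ⇒ x_{Nadir} = 58.4.
Then x_{Mesa} = 65 − 0.25·58.4 = 50.4.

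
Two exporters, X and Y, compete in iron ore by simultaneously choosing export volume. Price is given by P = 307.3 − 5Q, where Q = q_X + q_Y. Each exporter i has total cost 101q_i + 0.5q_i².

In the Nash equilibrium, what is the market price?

Exporter X's profit: π = q_X(307.3 − 5(q_X + q_Y)) − 101q_X − 0.5q_X².
∂π/∂q_X = 206.3 − 11q_X − 5q_Y = 0, so q_X = 2063/110 − (5/11)q_Y.
The game is symmetric, so in equilibrium q_Y = q_X: the reaction function gives (16/11)q_X = 2063/110, hence q_X = 2063/160.
Equilibrium price: P = 307.3 − 5·25.7875 = 178.3625.

178.3625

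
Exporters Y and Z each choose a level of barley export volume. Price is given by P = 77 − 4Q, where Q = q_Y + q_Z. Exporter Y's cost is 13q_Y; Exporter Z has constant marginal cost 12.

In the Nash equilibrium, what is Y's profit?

Exporter Y's profit: π = q_Y(77 − 4(q_Y + q_Z)) − 13q_Y.
∂π/∂q_Y = 64 − 8q_Y − 4q_Z = 0, so q_Y = 8 − 0.5q_Z.
By the same steps for Z: q_Z = 8.125 − 0.5q_Y.
Substituting the second reaction function into the first: q_Y = 8 − 0.5(8.125 − 0.5q_Y), which gives 0.75q_Y = 3.9375 ⇒ q_Y = 5.25.
Then q_Z = 8.125 − 0.5·5.25 = 5.5.
Price P = 77 − 4·10.75 = 34.
Y's profit: (34 − 13)·5.25 = 110.25.

110.25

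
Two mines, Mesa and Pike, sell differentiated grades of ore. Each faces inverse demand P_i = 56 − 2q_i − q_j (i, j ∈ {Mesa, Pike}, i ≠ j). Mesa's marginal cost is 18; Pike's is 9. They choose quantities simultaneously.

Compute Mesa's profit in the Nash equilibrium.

98

Mine Mesa's profit: π = q_{Mesa}(56 − 2q_{Mesa} − q_{Pike}) − 18q_{Mesa}.
∂π/∂q_{Mesa} = 38 − 4q_{Mesa} − q_{Pike} = 0 ⇒ q_{Mesa} = 9.5 − 0.25q_{Pike}.
Similarly q_{Pike} = 11.75 − 0.25q_{Mesa}.
Plugging q_{Pike} into Mesa's best response: q_{Mesa} = 9.5 − 0.25(11.75 − 0.25q_{Mesa}) ⇒ 0.9375q_{Mesa} = 6.5625, so q_{Mesa} = 7.
Then q_{Pike} = 11.75 − 0.25·7 = 10.
P_{Mesa} = 56 − 2·7 − 10 = 32.
Profit = (32 − 18)·7 = 98.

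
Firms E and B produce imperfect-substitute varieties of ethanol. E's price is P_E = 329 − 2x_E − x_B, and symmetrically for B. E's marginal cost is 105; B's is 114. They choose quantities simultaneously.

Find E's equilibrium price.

Firm E's profit: π = x_E(329 − 2x_E − x_B) − 105x_E.
∂π/∂x_E = 224 − 4x_E − x_B = 0 ⇒ x_E = 56 − 0.25x_B.
Similarly x_B = 53.75 − 0.25x_E.
Plugging x_B into E's best response: x_E = 56 − 0.25(53.75 − 0.25x_E) ⇒ 0.9375x_E = 42.5625, so x_E = 45.4.
Then x_B = 53.75 − 0.25·45.4 = 42.4.
P_E = 329 − 2·45.4 − 42.4 = 195.8.

195.8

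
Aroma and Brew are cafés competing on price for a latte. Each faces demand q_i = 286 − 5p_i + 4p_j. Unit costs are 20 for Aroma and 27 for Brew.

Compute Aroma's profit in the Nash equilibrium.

10580

Aroma's profit: π = (p_{Aroma} − 20)(286 − 5p_{Aroma} + 4p_{Brew}).
∂π/∂p_{Aroma} = 386 − 10p_{Aroma} + 4p_{Brew} = 0 ⇒ p_{Aroma} = 38.6 + 0.4p_{Brew}.
Similarly p_{Brew} = 42.1 + 0.4p_{Aroma}.
Substituting the second reaction function into the first: p_{Aroma} = 38.6 + 0.4(42.1 + 0.4p_{Aroma}), which gives 0.84p_{Aroma} = 55.44 ⇒ p_{Aroma} = 66.
Then p_{Brew} = 42.1 + 0.4·66 = 68.5.
q_{Aroma} = 286 − 5·66 + 4·68.5 = 230.
Profit = (66 − 20)·230 = 10580.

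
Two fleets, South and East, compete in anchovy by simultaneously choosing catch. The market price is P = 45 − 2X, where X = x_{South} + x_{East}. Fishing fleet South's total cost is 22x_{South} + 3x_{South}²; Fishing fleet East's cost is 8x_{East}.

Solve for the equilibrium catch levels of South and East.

0.5, 9

Fishing fleet South's profit: π = x_{South}(45 − 2(x_{South} + x_{East})) − 22x_{South} − 3x_{South}².
∂π/∂x_{South} = 23 − 10x_{South} − 2x_{East} = 0, so x_{South} = 2.3 − 0.2x_{East}.
For East: ∂π/∂x_{East} = 37 − 4x_{East} − 2x_{South} = 0 ⇒ x_{East} = 9.25 − 0.5x_{South}.
Substituting the second reaction function into the first: x_{South} = 2.3 − 0.2(9.25 − 0.5x_{South}), which gives 0.9x_{South} = 0.45 ⇒ x_{South} = 0.5.
Then x_{East} = 9.25 − 0.5·0.5 = 9.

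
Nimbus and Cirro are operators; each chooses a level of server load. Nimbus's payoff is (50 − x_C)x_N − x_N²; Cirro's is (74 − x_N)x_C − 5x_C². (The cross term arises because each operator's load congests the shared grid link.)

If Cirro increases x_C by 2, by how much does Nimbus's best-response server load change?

Expanding Nimbus's payoff: 50x_N − x_Cx_N − x_N².
∂π/∂x_N = 50 − x_C − 2x_N = 0, so x_N = 25 − 0.5x_C.
The reaction-function slope is −0.5, so a 2-unit rise in x_C moves x_N by −0.5 × 2 = −1. Nimbus's best response falls — the actions are strategic substitutes.

-1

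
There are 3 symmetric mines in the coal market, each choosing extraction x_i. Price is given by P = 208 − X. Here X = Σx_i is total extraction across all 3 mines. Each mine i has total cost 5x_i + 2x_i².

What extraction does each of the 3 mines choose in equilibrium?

A representative mine's profit is π_i = x_i(208 − X) − 5x_i − 2x_i², with X = x_i + Σ_{j≠i} x_j.
First-order condition: 203 − 6x_i − Σ_{j≠i} x_j = 0.
In a symmetric equilibrium every mine chooses the same x, so Σ_{j≠i} x_j = 2x. The condition becomes 203 − 8x = 0, giving x = 203/8 = 25.375.

25.375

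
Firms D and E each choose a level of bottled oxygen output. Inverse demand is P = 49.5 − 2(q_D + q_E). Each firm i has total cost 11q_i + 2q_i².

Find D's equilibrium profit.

59.29

Firm D's profit: π = q_D(49.5 − 2(q_D + q_E)) − 11q_D − 2q_D².
∂π/∂q_D = 38.5 − 8q_D − 2q_E = 0, so q_D = 4.8125 − 0.25q_E.
By symmetry q_E = q_D; substituting into the reaction function, 1.25q_D = 4.8125 and q_D = 3.85.
Price P = 49.5 − 2·7.7 = 34.1.
D's profit: (34.1 − 11)·3.85 − 2(3.85)² = 59.29.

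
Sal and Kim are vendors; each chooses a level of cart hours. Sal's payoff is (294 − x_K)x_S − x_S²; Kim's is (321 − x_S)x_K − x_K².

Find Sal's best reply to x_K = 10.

142

Expanding Sal's payoff: 294x_S − x_Kx_S − x_S².
∂π/∂x_S = 294 − x_K − 2x_S = 0, so x_S = 147 − 0.5x_K.
At x_K = 10: x_S = 147 − 0.5·10 = 142.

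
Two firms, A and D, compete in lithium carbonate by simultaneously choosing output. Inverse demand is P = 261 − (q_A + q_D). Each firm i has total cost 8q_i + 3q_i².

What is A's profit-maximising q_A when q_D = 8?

30.625

Firm A's profit: π = q_A(261 − (q_A + q_D)) − 8q_A − 3q_A².
∂π/∂q_A = 253 − 8q_A − q_D = 0, so q_A = 31.625 − 0.125q_D.
At q_D = 8: q_A = 31.625 − 0.125·8 = 30.625.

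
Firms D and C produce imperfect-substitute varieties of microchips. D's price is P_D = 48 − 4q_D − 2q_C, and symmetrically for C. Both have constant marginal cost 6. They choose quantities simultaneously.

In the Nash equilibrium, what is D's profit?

Firm D's profit: π = q_D(48 − 4q_D − 2q_C) − 6q_D.
∂π/∂q_D = 42 − 8q_D − 2q_C = 0 ⇒ q_D = 5.25 − 0.25q_C.
Setting q_D = q_C in the reaction function: q_D = 5.25 − 0.25q_D, so q_D = 5.25 / 1.25 = 4.2.
P_D = 48 − 4·4.2 − 2·4.2 = 22.8.
Profit = (22.8 − 6)·4.2 = 70.56.

70.56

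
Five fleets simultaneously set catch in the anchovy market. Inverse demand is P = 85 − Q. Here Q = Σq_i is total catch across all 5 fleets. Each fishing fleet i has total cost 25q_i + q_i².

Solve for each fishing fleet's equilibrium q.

7.5

A representative fishing fleet's profit is π_i = q_i(85 − Q) − 25q_i − q_i², with Q = q_i + Σ_{j≠i} q_j.
First-order condition: 60 − 4q_i − Σ_{j≠i} q_j = 0.
In a symmetric equilibrium every fishing fleet chooses the same q, so Σ_{j≠i} q_j = 4q. The condition becomes 60 − 8q = 0, giving q = 60/8 = 7.5.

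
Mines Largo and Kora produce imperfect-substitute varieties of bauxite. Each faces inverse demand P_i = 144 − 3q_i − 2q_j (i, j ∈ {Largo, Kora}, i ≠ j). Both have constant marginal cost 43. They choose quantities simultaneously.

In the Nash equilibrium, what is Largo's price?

Mine Largo's profit: π = q_{Largo}(144 − 3q_{Largo} − 2q_{Kora}) − 43q_{Largo}.
∂π/∂q_{Largo} = 101 − 6q_{Largo} − 2q_{Kora} = 0 ⇒ q_{Largo} = 101/6 − (1/3)q_{Kora}.
Setting q_{Largo} = q_{Kora} in the reaction function: q_{Largo} = 101/6 − (1/3)q_{Largo}, so q_{Largo} = (101/6) / (4/3) = 12.625.
P_{Largo} = 144 − 3·12.625 − 2·12.625 = 80.875.

80.875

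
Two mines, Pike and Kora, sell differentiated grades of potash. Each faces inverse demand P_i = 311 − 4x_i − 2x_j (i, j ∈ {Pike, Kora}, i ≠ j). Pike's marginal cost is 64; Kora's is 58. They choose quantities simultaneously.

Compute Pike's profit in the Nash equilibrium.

2401

Mine Pike's profit: π = x_{Pike}(311 − 4x_{Pike} − 2x_{Kora}) − 64x_{Pike}.
∂π/∂x_{Pike} = 247 − 8x_{Pike} − 2x_{Kora} = 0 ⇒ x_{Pike} = 30.875 − 0.25x_{Kora}.
Similarly x_{Kora} = 31.625 − 0.25x_{Pike}.
Substituting the second reaction function into the first: x_{Pike} = 30.875 − 0.25(31.625 − 0.25x_{Pike}), which gives 0.9375x_{Pike} = 735/32 ⇒ x_{Pike} = 24.5.
Then x_{Kora} = 31.625 − 0.25·24.5 = 25.5.
P_{Pike} = 311 − 4·24.5 − 2·25.5 = 162.
Profit = (162 − 64)·24.5 = 2401.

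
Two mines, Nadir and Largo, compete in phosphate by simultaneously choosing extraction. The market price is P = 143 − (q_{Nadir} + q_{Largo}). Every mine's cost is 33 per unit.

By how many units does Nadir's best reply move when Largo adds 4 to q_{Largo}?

Mine Nadir's profit: π = q_{Nadir}(143 − (q_{Nadir} + q_{Largo})) − 33q_{Nadir}.
∂π/∂q_{Nadir} = 110 − 2q_{Nadir} − q_{Largo} = 0, so q_{Nadir} = 55 − 0.5q_{Largo}.
The reaction-function slope is −0.5, so a 4-unit rise in q_{Largo} moves q_{Nadir} by −0.5 × 4 = −2. Nadir's best response falls — the actions are strategic substitutes.

-2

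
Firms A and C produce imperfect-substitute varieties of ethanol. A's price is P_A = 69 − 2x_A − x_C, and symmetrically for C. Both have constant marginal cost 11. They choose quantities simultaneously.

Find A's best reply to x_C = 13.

Firm A's profit: π = x_A(69 − 2x_A − x_C) − 11x_A.
∂π/∂x_A = 58 − 4x_A − x_C = 0 ⇒ x_A = 14.5 − 0.25x_C.
At x_C = 13: x_A = 14.5 − 0.25·13 = 11.25.

11.25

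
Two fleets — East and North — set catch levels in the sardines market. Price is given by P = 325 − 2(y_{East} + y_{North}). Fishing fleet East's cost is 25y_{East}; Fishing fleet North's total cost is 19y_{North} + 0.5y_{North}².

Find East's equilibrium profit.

6160.5

Fishing fleet East's profit: π = y_{East}(325 − 2(y_{East} + y_{North})) − 25y_{East}.
∂π/∂y_{East} = 300 − 4y_{East} − 2y_{North} = 0, so y_{East} = 75 − 0.5y_{North}.
For North: ∂π/∂y_{North} = 306 − 5y_{North} − 2y_{East} = 0 ⇒ y_{North} = 61.2 − 0.4y_{East}.
Substituting the second reaction function into the first: y_{East} = 75 − 0.5(61.2 − 0.4y_{East}), which gives 0.8y_{East} = 44.4 ⇒ y_{East} = 55.5.
Then y_{North} = 61.2 − 0.4·55.5 = 39.
Price P = 325 − 2·94.5 = 136.
East's profit: (136 − 25)·55.5 = 6160.5.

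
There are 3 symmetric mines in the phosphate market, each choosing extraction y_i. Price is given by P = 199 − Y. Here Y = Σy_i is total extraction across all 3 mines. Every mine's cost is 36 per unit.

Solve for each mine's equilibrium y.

40.75

A representative mine's profit is π_i = y_i(199 − Y) − 36y_i, with Y = y_i + Σ_{j≠i} y_j.
First-order condition: 163 − 2y_i − Σ_{j≠i} y_j = 0.
With identical mines, set every y_j = y: then 163 − 2y − 2y = 0, i.e. y = 163/4 = 40.75.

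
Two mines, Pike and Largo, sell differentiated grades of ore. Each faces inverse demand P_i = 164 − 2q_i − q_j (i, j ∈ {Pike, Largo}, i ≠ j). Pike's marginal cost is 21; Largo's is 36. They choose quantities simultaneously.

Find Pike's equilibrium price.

80.2

Mine Pike's profit: π = q_{Pike}(164 − 2q_{Pike} − q_{Largo}) − 21q_{Pike}.
∂π/∂q_{Pike} = 143 − 4q_{Pike} − q_{Largo} = 0 ⇒ q_{Pike} = 35.75 − 0.25q_{Largo}.
Similarly q_{Largo} = 32 − 0.25q_{Pike}.
Substituting the second reaction function into the first: q_{Pike} = 35.75 − 0.25(32 − 0.25q_{Pike}), which gives 0.9375q_{Pike} = 27.75 ⇒ q_{Pike} = 29.6.
Then q_{Largo} = 32 − 0.25·29.6 = 24.6.
P_{Pike} = 164 − 2·29.6 − 24.6 = 80.2.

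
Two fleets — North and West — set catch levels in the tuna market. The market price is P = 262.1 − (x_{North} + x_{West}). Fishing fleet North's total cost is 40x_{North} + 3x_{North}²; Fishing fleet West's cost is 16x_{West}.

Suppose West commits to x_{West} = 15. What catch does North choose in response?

25.8875

Fishing fleet North's profit: π = x_{North}(262.1 − (x_{North} + x_{West})) − 40x_{North} − 3x_{North}².
∂π/∂x_{North} = 222.1 − 8x_{North} − x_{West} = 0, so x_{North} = 27.7625 − 0.125x_{West}.
At x_{West} = 15: x_{North} = 27.7625 − 0.125·15 = 25.8875.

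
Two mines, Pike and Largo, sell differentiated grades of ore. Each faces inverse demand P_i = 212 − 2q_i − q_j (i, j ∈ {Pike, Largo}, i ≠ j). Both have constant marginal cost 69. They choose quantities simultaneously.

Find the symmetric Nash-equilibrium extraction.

Mine Pike's profit: π = q_{Pike}(212 − 2q_{Pike} − q_{Largo}) − 69q_{Pike}.
∂π/∂q_{Pike} = 143 − 4q_{Pike} − q_{Largo} = 0 ⇒ q_{Pike} = 35.75 − 0.25q_{Largo}.
Setting q_{Pike} = q_{Largo} in the reaction function: q_{Pike} = 35.75 − 0.25q_{Pike}, so q_{Pike} = 35.75 / 1.25 = 28.6.

28.6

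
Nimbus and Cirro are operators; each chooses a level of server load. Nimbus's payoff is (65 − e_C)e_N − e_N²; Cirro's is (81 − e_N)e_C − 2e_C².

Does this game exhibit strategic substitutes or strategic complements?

strategic substitutes

Expanding Nimbus's payoff: 65e_N − e_Ce_N − e_N².
∂π/∂e_N = 65 − e_C − 2e_N = 0, so e_N = 32.5 − 0.5e_C.
The best-response slope de_N/de_C = −0.5 < 0: the reaction function is downward-sloping, so the choices are strategic substitutes.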